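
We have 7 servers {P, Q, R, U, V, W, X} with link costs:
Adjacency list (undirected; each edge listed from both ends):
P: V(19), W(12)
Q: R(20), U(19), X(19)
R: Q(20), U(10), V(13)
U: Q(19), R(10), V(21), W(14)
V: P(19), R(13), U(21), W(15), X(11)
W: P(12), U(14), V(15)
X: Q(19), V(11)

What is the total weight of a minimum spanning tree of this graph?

Prim, starting at R.
Step 1: cheapest edge leaving the tree is R U (10); add U.
Step 2: cheapest edge leaving the tree is R V (13); add V.
Step 3: cheapest edge leaving the tree is V X (11); add X.
Step 4: cheapest edge leaving the tree is U W (14); add W.
Step 5: cheapest edge leaving the tree is P W (12); add P.
Step 6: cheapest edge leaving the tree is Q U (19); add Q.
MST edges: R U, R V, V X, U W, P W, Q U; total weight 10+13+11+14+12+19 = 79.

79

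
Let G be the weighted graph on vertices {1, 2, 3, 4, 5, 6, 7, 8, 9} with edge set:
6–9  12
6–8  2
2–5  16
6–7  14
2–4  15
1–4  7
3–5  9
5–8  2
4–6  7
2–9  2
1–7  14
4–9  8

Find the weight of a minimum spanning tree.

51

Grow the tree from 3 using Prim:
Step 1: frontier [3–5 9] → take 3–5 (9); add 5.
Step 2: frontier [5–8 2, 2–5 16] → take 5–8 (2); add 8.
Step 3: frontier [2–5 16, 6–8 2] → take 6–8 (2); add 6.
Step 4: frontier [2–5 16, 4–6 7, 6–9 12, 6–7 14] → take 4–6 (7); add 4.
Step 5: frontier [1–4 7, 4–9 8, 2–4 15, 2–5 16, 6–9 12, 6–7 14] → take 1–4 (7); add 1.
Step 6: frontier [1–7 14, 4–9 8, 2–4 15, 2–5 16, 6–9 12, 6–7 14] → take 4–9 (8); add 9.
Step 7: frontier [1–7 14, 2–4 15, 2–5 16, 6–7 14, 2–9 2] → take 2–9 (2); add 2.
Step 8: frontier [1–7 14, 6–7 14] → take 1–7 (14); add 7.
MST edges: 3–5, 5–8, 6–8, 4–6, 1–4, 4–9, 2–9, 1–7; total weight 9+2+2+7+7+8+2+14 = 51.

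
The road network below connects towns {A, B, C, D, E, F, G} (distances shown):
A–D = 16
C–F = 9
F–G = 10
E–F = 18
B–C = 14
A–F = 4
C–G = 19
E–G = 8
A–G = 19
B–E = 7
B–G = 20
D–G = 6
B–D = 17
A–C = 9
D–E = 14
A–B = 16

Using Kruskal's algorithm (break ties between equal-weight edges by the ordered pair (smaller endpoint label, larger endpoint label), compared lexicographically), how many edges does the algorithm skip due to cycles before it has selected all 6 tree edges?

Kruskal: consider edges lightest-first.
A–F (4): add. Components now {A,F} {B} {C} {D} {E} {G}
D–G (6): add. Components now {A,F} {B} {C} {D,G} {E}
B–E (7): add. Components now {A,F} {B,E} {C} {D,G}
E–G (8): add. Components now {A,F} {B,D,E,G} {C}
A–C (9): add. Components now {A,C,F} {B,D,E,G}
C–F (9): skip — C and F already connected.
F–G (10): add. Components now {A,B,C,D,E,F,G}
Edges rejected before the tree was complete: 1.

1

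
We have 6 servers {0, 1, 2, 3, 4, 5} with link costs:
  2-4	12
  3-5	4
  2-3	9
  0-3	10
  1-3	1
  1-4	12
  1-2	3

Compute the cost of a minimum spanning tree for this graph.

30

Grow the tree from 0 using Prim:
Step 1: frontier [0-3 10] → take 0-3 (10); add 3.
Step 2: frontier [1-3 1, 3-5 4, 2-3 9] → take 1-3 (1); add 1.
Step 3: frontier [1-2 3, 1-4 12, 3-5 4, 2-3 9] → take 1-2 (3); add 2.
Step 4: frontier [1-4 12, 2-4 12, 3-5 4] → take 3-5 (4); add 5.
Step 5: frontier [1-4 12, 2-4 12] → take 1-4 (12); add 4.
MST edges: 0-3, 1-3, 1-2, 3-5, 1-4; total weight 10+1+3+4+12 = 30.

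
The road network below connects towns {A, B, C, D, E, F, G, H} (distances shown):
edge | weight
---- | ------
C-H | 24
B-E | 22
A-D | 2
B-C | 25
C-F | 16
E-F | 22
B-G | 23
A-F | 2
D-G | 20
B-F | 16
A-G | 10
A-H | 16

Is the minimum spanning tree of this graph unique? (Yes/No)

Kruskal: consider edges lightest-first.
A-D (2): add — endpoints in different components.
A-F (2): add — endpoints in different components.
A-G (10): add — endpoints in different components.
A-H (16): add — endpoints in different components.
B-F (16): add — endpoints in different components.
C-F (16): add — endpoints in different components.
D-G (20): skip — D and G already connected.
B-E (22): add — endpoints in different components.
Non-tree edge E-F has weight 22, equal to the heaviest edge on its tree cycle — swapping gives another MST of the same weight. Not unique.

No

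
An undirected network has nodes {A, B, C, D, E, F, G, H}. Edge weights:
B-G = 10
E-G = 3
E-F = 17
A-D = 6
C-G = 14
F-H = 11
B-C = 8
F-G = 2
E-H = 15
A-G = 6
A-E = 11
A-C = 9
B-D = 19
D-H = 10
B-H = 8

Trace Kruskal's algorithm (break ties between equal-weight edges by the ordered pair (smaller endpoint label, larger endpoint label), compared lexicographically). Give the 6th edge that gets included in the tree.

Kruskal: consider edges lightest-first.
F-G (2): add — endpoints in different components.
E-G (3): add — endpoints in different components.
A-D (6): add — endpoints in different components.
A-G (6): add — endpoints in different components.
B-C (8): add — endpoints in different components.
B-H (8): add — endpoints in different components.
A-C (9): add — endpoints in different components.
The 6th edge added is B-H.

B-H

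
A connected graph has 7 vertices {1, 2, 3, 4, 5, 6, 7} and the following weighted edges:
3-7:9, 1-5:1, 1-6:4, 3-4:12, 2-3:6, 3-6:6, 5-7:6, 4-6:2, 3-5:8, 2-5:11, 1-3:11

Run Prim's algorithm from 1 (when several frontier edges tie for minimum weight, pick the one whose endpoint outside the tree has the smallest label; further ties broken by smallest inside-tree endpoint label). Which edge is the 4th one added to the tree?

3-6

Grow the tree from 1 using Prim:
Step 1: frontier [1-5 1, 1-6 4, 1-3 11] → take 1-5 (1); add 5.
Step 2: frontier [1-6 4, 1-3 11, 5-7 6, 3-5 8, 2-5 11] → take 1-6 (4); add 6.
Step 3: frontier [1-3 11, 5-7 6, 3-5 8, 2-5 11, 4-6 2, 3-6 6] → take 4-6 (2); add 4.
Step 4: frontier [1-3 11, 3-4 12, 5-7 6, 3-5 8, 2-5 11, 3-6 6] → take 3-6 (6); add 3.
Step 5: frontier [2-3 6, 3-7 9, 5-7 6, 2-5 11] → take 2-3 (6); add 2.
Step 6: frontier [3-7 9, 5-7 6] → take 5-7 (6); add 7.
The 4th edge added is 3-6.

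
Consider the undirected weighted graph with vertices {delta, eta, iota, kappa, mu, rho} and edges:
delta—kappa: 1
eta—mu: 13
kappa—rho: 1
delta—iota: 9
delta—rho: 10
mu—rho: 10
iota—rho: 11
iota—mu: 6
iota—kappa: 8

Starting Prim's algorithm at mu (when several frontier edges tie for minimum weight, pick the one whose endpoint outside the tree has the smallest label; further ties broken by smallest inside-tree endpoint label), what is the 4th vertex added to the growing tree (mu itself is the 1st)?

Prim, starting at mu.
Step 1: cheapest edge leaving the tree is iota—mu (6); add iota.
Step 2: cheapest edge leaving the tree is iota—kappa (8); add kappa.
Step 3: cheapest edge leaving the tree is delta—kappa (1); add delta.
Step 4: cheapest edge leaving the tree is kappa—rho (1); add rho.
Step 5: cheapest edge leaving the tree is eta—mu (13); add eta.
Vertex order: mu, iota, kappa, delta, rho, eta. The 4th vertex is delta.

delta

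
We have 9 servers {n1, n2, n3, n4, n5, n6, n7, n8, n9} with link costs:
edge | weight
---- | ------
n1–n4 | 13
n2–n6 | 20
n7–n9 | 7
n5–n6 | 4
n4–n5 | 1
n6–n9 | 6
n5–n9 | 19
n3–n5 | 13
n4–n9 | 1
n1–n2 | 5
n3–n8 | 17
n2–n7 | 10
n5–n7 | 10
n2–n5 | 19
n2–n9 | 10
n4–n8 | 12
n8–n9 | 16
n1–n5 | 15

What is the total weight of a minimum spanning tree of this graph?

Kruskal's algorithm — process edges by increasing weight (ties by edge label):
n4–n5 (1): add — endpoints in different components.
n4–n9 (1): add — endpoints in different components.
n5–n6 (4): add — endpoints in different components.
n1–n2 (5): add — endpoints in different components.
n6–n9 (6): skip — n9 and n6 already connected.
n7–n9 (7): add — endpoints in different components.
n2–n7 (10): add — endpoints in different components.
n2–n9 (10): skip — n9 and n2 already connected.
n5–n7 (10): skip — n5 and n7 already connected.
n4–n8 (12): add — endpoints in different components.
n1–n4 (13): skip — n1 and n4 already connected.
n3–n5 (13): add — endpoints in different components.
MST edges: n4–n5, n4–n9, n5–n6, n1–n2, n7–n9, n2–n7, n4–n8, n3–n5; total weight 1+1+4+5+7+10+12+13 = 53.

53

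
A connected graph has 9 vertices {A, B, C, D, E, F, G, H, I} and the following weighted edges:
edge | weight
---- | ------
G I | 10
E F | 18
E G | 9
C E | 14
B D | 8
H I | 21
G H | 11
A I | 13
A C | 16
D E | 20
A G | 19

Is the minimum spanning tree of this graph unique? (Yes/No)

Yes

Kruskal's algorithm — process edges by increasing weight (ties by edge label):
B D (8): add — endpoints in different components.
E G (9): add — endpoints in different components.
G I (10): add — endpoints in different components.
G H (11): add — endpoints in different components.
A I (13): add — endpoints in different components.
C E (14): add — endpoints in different components.
A C (16): skip — A and C already connected.
E F (18): add — endpoints in different components.
A G (19): skip — A and G already connected.
D E (20): add — endpoints in different components.
Every non-tree edge has weight strictly greater than the heaviest edge on the tree path between its endpoints, so the MST is unique.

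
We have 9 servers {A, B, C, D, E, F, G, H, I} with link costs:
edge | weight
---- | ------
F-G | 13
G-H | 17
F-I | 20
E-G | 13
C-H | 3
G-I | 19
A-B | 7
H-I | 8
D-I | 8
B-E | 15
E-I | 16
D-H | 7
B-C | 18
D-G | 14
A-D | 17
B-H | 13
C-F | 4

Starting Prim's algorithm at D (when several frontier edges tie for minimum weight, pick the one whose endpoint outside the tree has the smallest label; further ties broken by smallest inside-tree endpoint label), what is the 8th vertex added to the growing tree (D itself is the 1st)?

Grow the tree from D using Prim:
Step 1: cheapest edge leaving the tree is D-H (7); add H.
Step 2: cheapest edge leaving the tree is C-H (3); add C.
Step 3: cheapest edge leaving the tree is C-F (4); add F.
Step 4: cheapest edge leaving the tree is D-I (8); add I.
Step 5: cheapest edge leaving the tree is B-H (13); add B.
Step 6: cheapest edge leaving the tree is A-B (7); add A.
Step 7: cheapest edge leaving the tree is F-G (13); add G.
Step 8: cheapest edge leaving the tree is E-G (13); add E.
Vertex order: D, H, C, F, I, B, A, G, E. The 8th vertex is G.

G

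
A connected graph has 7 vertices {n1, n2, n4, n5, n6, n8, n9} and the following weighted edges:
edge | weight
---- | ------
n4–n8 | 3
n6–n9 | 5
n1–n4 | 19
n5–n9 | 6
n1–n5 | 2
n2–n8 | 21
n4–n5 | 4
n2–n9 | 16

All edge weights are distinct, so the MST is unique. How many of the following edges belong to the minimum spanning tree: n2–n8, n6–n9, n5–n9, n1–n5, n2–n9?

4

Kruskal: consider edges lightest-first.
n1–n5 (2): add — endpoints in different components.
n4–n8 (3): add — endpoints in different components.
n4–n5 (4): add — endpoints in different components.
n6–n9 (5): add — endpoints in different components.
n5–n9 (6): add — endpoints in different components.
n2–n9 (16): add — endpoints in different components.
MST edge set: {n1–n5, n4–n8, n4–n5, n6–n9, n5–n9, n2–n9}.
Of the listed edges, {n6–n9, n5–n9, n1–n5, n2–n9} are in the MST → 4.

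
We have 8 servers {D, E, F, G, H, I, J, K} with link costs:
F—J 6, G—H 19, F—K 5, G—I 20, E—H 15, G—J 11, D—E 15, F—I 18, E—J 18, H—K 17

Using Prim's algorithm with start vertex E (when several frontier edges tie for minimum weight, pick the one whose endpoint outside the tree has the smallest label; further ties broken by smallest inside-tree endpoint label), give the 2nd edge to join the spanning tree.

E-H

Grow the tree from E using Prim:
Step 1: frontier [D—E 15, E—H 15, E—J 18] → take D—E (15); add D.
Step 2: frontier [E—H 15, E—J 18] → take E—H (15); add H.
Step 3: frontier [E—J 18, H—K 17, G—H 19] → take H—K (17); add K.
Step 4: frontier [E—J 18, G—H 19, F—K 5] → take F—K (5); add F.
Step 5: frontier [E—J 18, F—J 6, F—I 18, G—H 19] → take F—J (6); add J.
Step 6: frontier [F—I 18, G—H 19, G—J 11] → take G—J (11); add G.
Step 7: frontier [F—I 18, G—I 20] → take F—I (18); add I.
The 2nd edge added is E—H.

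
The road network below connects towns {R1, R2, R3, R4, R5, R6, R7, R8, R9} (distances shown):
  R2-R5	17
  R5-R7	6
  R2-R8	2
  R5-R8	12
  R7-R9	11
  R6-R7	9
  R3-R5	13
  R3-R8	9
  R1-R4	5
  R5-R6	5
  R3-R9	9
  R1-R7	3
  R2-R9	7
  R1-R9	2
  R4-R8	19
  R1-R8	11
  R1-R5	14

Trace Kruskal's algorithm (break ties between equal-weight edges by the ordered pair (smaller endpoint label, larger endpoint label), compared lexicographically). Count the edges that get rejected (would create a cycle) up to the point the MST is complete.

0

Sort edges by weight, then run Kruskal:
R1-R9 (2): add — endpoints in different components.
R2-R8 (2): add — endpoints in different components.
R1-R7 (3): add — endpoints in different components.
R1-R4 (5): add — endpoints in different components.
R5-R6 (5): add — endpoints in different components.
R5-R7 (6): add — endpoints in different components.
R2-R9 (7): add — endpoints in different components.
R3-R8 (9): add — endpoints in different components.
Edges rejected before the tree was complete: 0.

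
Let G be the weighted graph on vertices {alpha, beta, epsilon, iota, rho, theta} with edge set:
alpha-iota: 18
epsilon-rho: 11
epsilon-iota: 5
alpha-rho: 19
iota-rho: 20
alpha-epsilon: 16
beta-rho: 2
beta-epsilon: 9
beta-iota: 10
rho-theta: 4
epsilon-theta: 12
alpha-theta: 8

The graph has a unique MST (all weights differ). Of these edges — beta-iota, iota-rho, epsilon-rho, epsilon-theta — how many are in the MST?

0

Sort edges by weight, then run Kruskal:
beta-rho (2): add. Components now {beta,rho} {alpha} {iota} {epsilon} {theta}
rho-theta (4): add. Components now {beta,rho,theta} {alpha} {iota} {epsilon}
epsilon-iota (5): add. Components now {beta,rho,theta} {alpha} {epsilon,iota}
alpha-theta (8): add. Components now {alpha,beta,rho,theta} {epsilon,iota}
beta-epsilon (9): add. Components now {alpha,beta,epsilon,iota,rho,theta}
MST edge set: {beta-rho, rho-theta, epsilon-iota, alpha-theta, beta-epsilon}.
Of the listed edges, {} are in the MST → 0.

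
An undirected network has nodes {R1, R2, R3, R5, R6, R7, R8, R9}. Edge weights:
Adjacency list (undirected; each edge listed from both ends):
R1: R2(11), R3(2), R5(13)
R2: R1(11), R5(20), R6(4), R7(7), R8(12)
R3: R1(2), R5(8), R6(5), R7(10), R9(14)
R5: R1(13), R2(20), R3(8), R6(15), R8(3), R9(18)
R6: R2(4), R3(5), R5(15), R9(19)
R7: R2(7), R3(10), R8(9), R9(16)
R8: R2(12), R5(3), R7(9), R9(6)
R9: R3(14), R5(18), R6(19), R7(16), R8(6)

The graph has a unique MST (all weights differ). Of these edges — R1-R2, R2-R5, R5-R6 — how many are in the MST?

Sort edges by weight, then run Kruskal:
R1-R3 (2): add — endpoints in different components.
R5-R8 (3): add — endpoints in different components.
R2-R6 (4): add — endpoints in different components.
R3-R6 (5): add — endpoints in different components.
R8-R9 (6): add — endpoints in different components.
R2-R7 (7): add — endpoints in different components.
R3-R5 (8): add — endpoints in different components.
MST edge set: {R1-R3, R5-R8, R2-R6, R3-R6, R8-R9, R2-R7, R3-R5}.
Of the listed edges, {} are in the MST → 0.

0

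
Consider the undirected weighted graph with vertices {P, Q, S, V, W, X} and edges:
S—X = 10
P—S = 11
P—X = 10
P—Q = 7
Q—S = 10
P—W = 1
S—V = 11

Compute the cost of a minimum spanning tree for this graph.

Sort edges by weight, then run Kruskal:
P—W (1): add — endpoints in different components.
P—Q (7): add — endpoints in different components.
P—X (10): add — endpoints in different components.
Q—S (10): add — endpoints in different components.
S—X (10): skip — S and X already connected.
P—S (11): skip — S and P already connected.
S—V (11): add — endpoints in different components.
MST edges: P—W, P—Q, P—X, Q—S, S—V; total weight 1+7+10+10+11 = 39.

39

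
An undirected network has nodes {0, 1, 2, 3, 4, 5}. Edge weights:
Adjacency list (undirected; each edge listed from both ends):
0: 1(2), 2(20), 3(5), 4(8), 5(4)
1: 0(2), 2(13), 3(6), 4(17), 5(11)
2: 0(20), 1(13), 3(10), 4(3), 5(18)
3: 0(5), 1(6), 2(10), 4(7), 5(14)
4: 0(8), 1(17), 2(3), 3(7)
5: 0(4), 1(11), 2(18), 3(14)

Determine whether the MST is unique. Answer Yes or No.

Yes

Sort edges by weight, then run Kruskal:
0–1 (2): add — endpoints in different components.
2–4 (3): add — endpoints in different components.
0–5 (4): add — endpoints in different components.
0–3 (5): add — endpoints in different components.
1–3 (6): skip — 1 and 3 already connected.
3–4 (7): add — endpoints in different components.
Every non-tree edge has weight strictly greater than the heaviest edge on the tree path between its endpoints, so the MST is unique.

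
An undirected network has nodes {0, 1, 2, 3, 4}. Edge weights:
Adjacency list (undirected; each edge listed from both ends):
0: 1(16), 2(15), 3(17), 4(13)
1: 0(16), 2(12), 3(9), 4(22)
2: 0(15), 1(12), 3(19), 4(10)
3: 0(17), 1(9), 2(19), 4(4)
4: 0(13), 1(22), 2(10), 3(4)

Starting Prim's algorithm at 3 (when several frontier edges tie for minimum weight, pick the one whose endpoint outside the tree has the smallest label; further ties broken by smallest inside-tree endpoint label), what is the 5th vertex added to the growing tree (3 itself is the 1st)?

0

Prim's algorithm from 3:
Step 1: frontier [3-4 4, 1-3 9, 0-3 17, 2-3 19] → take 3-4 (4); add 4.
Step 2: frontier [1-3 9, 0-3 17, 2-3 19, 2-4 10, 0-4 13, 1-4 22] → take 1-3 (9); add 1.
Step 3: frontier [1-2 12, 0-1 16, 0-3 17, 2-3 19, 2-4 10, 0-4 13] → take 2-4 (10); add 2.
Step 4: frontier [0-1 16, 0-2 15, 0-3 17, 0-4 13] → take 0-4 (13); add 0.
Vertex order: 3, 4, 1, 2, 0. The 5th vertex is 0.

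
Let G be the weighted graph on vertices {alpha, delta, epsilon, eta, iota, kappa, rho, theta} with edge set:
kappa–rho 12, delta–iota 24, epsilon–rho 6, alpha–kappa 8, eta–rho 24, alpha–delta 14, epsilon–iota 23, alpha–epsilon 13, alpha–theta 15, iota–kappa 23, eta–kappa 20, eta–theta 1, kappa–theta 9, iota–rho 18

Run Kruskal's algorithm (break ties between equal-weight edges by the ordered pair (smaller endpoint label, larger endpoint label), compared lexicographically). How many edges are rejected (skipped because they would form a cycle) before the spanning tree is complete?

2

Kruskal: consider edges lightest-first.
eta–theta (1): add — endpoints in different components.
epsilon–rho (6): add — endpoints in different components.
alpha–kappa (8): add — endpoints in different components.
kappa–theta (9): add — endpoints in different components.
kappa–rho (12): add — endpoints in different components.
alpha–epsilon (13): skip — alpha and epsilon already connected.
alpha–delta (14): add — endpoints in different components.
alpha–theta (15): skip — alpha and theta already connected.
iota–rho (18): add — endpoints in different components.
Edges rejected before the tree was complete: 2.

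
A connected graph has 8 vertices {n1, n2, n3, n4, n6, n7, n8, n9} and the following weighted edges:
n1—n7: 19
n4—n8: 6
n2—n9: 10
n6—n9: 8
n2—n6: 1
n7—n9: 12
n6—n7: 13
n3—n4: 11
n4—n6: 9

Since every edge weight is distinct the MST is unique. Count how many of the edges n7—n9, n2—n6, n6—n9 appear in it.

3

Kruskal's algorithm — process edges by increasing weight (ties by edge label):
n2—n6 (1): add — endpoints in different components.
n4—n8 (6): add — endpoints in different components.
n6—n9 (8): add — endpoints in different components.
n4—n6 (9): add — endpoints in different components.
n2—n9 (10): skip — n2 and n9 already connected.
n3—n4 (11): add — endpoints in different components.
n7—n9 (12): add — endpoints in different components.
n6—n7 (13): skip — n6 and n7 already connected.
n1—n7 (19): add — endpoints in different components.
MST edge set: {n2—n6, n4—n8, n6—n9, n4—n6, n3—n4, n7—n9, n1—n7}.
Of the listed edges, {n7—n9, n2—n6, n6—n9} are in the MST → 3.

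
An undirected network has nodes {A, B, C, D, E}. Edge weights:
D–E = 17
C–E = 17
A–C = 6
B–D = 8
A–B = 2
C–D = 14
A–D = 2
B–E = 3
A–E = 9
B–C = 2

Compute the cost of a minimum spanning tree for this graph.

9

Kruskal: consider edges lightest-first.
A–B (2): add. Components now {A,B} {C} {D} {E}
A–D (2): add. Components now {A,B,D} {C} {E}
B–C (2): add. Components now {A,B,C,D} {E}
B–E (3): add. Components now {A,B,C,D,E}
MST edges: A–B, A–D, B–C, B–E; total weight 2+2+2+3 = 9.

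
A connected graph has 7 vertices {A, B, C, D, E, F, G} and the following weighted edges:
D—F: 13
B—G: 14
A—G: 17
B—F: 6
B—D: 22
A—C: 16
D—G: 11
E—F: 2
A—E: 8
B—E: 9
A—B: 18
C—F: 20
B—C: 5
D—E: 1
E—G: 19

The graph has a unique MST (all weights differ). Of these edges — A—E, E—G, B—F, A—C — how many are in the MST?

2

Sort edges by weight, then run Kruskal:
D—E (1): add. Components now {A} {B} {C} {D,E} {F} {G}
E—F (2): add. Components now {A} {B} {C} {D,E,F} {G}
B—C (5): add. Components now {A} {B,C} {D,E,F} {G}
B—F (6): add. Components now {A} {B,C,D,E,F} {G}
A—E (8): add. Components now {A,B,C,D,E,F} {G}
B—E (9): skip — B and E already connected.
D—G (11): add. Components now {A,B,C,D,E,F,G}
MST edge set: {D—E, E—F, B—C, B—F, A—E, D—G}.
Of the listed edges, {A—E, B—F} are in the MST → 2.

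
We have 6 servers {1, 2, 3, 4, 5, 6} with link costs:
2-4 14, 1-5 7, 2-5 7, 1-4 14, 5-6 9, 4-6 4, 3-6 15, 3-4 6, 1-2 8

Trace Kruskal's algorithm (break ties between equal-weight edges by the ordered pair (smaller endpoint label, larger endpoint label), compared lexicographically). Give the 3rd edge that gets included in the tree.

1-5

Kruskal: consider edges lightest-first.
4-6 (4): add. Components now {1} {2} {3} {4,6} {5}
3-4 (6): add. Components now {1} {2} {3,4,6} {5}
1-5 (7): add. Components now {1,5} {2} {3,4,6}
2-5 (7): add. Components now {1,2,5} {3,4,6}
1-2 (8): skip — 1 and 2 already connected.
5-6 (9): add. Components now {1,2,3,4,5,6}
The 3rd edge added is 1-5.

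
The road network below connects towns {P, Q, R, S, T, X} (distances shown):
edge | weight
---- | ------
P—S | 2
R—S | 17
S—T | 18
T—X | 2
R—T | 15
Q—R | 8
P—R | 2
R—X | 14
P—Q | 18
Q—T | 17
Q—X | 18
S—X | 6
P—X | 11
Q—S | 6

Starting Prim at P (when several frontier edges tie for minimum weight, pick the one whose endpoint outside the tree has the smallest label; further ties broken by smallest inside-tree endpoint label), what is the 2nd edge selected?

P-S

Grow the tree from P using Prim:
Step 1: cheapest edge leaving the tree is P—R (2); add R.
Step 2: cheapest edge leaving the tree is P—S (2); add S.
Step 3: cheapest edge leaving the tree is Q—S (6); add Q.
Step 4: cheapest edge leaving the tree is S—X (6); add X.
Step 5: cheapest edge leaving the tree is T—X (2); add T.
The 2nd edge added is P—S.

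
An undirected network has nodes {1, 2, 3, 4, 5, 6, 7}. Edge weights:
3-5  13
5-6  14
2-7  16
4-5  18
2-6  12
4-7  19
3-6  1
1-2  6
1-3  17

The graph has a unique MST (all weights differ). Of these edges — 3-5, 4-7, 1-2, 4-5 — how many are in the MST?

3

Sort edges by weight, then run Kruskal:
3-6 (1): add — endpoints in different components.
1-2 (6): add — endpoints in different components.
2-6 (12): add — endpoints in different components.
3-5 (13): add — endpoints in different components.
5-6 (14): skip — 5 and 6 already connected.
2-7 (16): add — endpoints in different components.
1-3 (17): skip — 1 and 3 already connected.
4-5 (18): add — endpoints in different components.
MST edge set: {3-6, 1-2, 2-6, 3-5, 2-7, 4-5}.
Of the listed edges, {3-5, 1-2, 4-5} are in the MST → 3.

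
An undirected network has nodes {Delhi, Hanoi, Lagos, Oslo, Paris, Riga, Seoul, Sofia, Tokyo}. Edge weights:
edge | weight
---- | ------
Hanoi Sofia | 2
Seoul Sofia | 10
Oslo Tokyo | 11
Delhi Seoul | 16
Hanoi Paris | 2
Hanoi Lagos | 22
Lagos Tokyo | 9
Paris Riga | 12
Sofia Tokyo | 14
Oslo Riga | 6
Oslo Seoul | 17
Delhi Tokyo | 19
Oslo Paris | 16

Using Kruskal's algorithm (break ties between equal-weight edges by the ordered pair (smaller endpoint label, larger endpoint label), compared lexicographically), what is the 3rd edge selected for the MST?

Kruskal: consider edges lightest-first.
Hanoi Paris (2): add — endpoints in different components.
Hanoi Sofia (2): add — endpoints in different components.
Oslo Riga (6): add — endpoints in different components.
Lagos Tokyo (9): add — endpoints in different components.
Seoul Sofia (10): add — endpoints in different components.
Oslo Tokyo (11): add — endpoints in different components.
Paris Riga (12): add — endpoints in different components.
Sofia Tokyo (14): skip — Sofia and Tokyo already connected.
Delhi Seoul (16): add — endpoints in different components.
The 3rd edge added is Oslo Riga.

Oslo-Riga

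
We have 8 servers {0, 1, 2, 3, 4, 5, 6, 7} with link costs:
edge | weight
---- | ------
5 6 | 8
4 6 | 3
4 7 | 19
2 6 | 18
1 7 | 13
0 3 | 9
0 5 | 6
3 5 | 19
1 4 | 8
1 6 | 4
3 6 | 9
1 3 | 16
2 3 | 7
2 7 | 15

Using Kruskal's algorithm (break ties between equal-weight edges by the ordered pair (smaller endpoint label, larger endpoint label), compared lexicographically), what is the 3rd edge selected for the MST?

Kruskal: consider edges lightest-first.
4 6 (3): add — endpoints in different components.
1 6 (4): add — endpoints in different components.
0 5 (6): add — endpoints in different components.
2 3 (7): add — endpoints in different components.
1 4 (8): skip — 1 and 4 already connected.
5 6 (8): add — endpoints in different components.
0 3 (9): add — endpoints in different components.
3 6 (9): skip — 3 and 6 already connected.
1 7 (13): add — endpoints in different components.
The 3rd edge added is 0 5.

0-5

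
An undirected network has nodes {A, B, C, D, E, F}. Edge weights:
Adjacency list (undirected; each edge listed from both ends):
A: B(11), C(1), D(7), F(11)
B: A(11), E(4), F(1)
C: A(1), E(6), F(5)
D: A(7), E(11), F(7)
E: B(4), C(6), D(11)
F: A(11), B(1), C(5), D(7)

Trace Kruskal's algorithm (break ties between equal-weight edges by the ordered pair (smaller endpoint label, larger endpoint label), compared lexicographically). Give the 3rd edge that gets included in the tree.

Sort edges by weight, then run Kruskal:
A—C (1): add. Components now {A,C} {B} {D} {E} {F}
B—F (1): add. Components now {A,C} {B,F} {D} {E}
B—E (4): add. Components now {A,C} {B,E,F} {D}
C—F (5): add. Components now {A,B,C,E,F} {D}
C—E (6): skip — C and E already connected.
A—D (7): add. Components now {A,B,C,D,E,F}
The 3rd edge added is B—E.

B-E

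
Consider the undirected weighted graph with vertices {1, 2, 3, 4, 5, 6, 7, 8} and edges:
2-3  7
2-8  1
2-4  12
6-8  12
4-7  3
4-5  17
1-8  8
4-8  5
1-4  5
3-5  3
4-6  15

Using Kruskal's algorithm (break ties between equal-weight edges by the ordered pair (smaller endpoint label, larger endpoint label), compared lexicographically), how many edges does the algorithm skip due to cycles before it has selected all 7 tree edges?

Kruskal's algorithm — process edges by increasing weight (ties by edge label):
2-8 (1): add — endpoints in different components.
3-5 (3): add — endpoints in different components.
4-7 (3): add — endpoints in different components.
1-4 (5): add — endpoints in different components.
4-8 (5): add — endpoints in different components.
2-3 (7): add — endpoints in different components.
1-8 (8): skip — 1 and 8 already connected.
2-4 (12): skip — 2 and 4 already connected.
6-8 (12): add — endpoints in different components.
Edges rejected before the tree was complete: 2.

2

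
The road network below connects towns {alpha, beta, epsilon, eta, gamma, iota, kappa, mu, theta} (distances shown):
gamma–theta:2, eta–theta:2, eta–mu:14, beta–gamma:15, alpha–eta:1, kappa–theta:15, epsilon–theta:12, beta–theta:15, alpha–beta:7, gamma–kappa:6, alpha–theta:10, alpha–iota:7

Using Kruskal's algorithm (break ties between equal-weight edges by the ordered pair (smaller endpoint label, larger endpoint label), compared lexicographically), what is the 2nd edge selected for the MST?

Sort edges by weight, then run Kruskal:
alpha–eta (1): add — endpoints in different components.
eta–theta (2): add — endpoints in different components.
gamma–theta (2): add — endpoints in different components.
gamma–kappa (6): add — endpoints in different components.
alpha–beta (7): add — endpoints in different components.
alpha–iota (7): add — endpoints in different components.
alpha–theta (10): skip — alpha and theta already connected.
epsilon–theta (12): add — endpoints in different components.
eta–mu (14): add — endpoints in different components.
The 2nd edge added is eta–theta.

eta-theta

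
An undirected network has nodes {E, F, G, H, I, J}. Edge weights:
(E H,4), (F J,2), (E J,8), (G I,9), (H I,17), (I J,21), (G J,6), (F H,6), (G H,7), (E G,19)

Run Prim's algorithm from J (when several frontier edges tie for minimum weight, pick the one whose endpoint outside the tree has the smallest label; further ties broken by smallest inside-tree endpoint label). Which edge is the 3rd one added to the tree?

F-H

Prim's algorithm from J:
Step 1: frontier [F J 2, G J 6, E J 8, I J 21] → take F J (2); add F.
Step 2: frontier [F H 6, G J 6, E J 8, I J 21] → take G J (6); add G.
Step 3: frontier [F H 6, G H 7, G I 9, E G 19, E J 8, I J 21] → take F H (6); add H.
Step 4: frontier [G I 9, E G 19, E H 4, H I 17, E J 8, I J 21] → take E H (4); add E.
Step 5: frontier [G I 9, H I 17, I J 21] → take G I (9); add I.
The 3rd edge added is F H.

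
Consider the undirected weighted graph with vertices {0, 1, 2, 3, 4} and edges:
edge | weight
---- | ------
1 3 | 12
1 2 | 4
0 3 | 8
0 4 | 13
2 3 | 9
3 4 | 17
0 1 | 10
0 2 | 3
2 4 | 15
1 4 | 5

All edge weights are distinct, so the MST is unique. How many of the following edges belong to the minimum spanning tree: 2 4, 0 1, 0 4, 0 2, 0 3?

Kruskal's algorithm — process edges by increasing weight (ties by edge label):
0 2 (3): add. Components now {0,2} {1} {3} {4}
1 2 (4): add. Components now {0,1,2} {3} {4}
1 4 (5): add. Components now {0,1,2,4} {3}
0 3 (8): add. Components now {0,1,2,3,4}
MST edge set: {0 2, 1 2, 1 4, 0 3}.
Of the listed edges, {0 2, 0 3} are in the MST → 2.

2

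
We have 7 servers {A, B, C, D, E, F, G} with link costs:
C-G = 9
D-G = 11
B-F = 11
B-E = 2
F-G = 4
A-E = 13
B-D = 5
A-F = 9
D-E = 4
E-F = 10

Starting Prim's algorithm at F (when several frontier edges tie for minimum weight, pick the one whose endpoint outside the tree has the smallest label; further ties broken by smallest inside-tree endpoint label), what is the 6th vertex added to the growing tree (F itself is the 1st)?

Prim's algorithm from F:
Step 1: cheapest edge leaving the tree is F-G (4); add G.
Step 2: cheapest edge leaving the tree is A-F (9); add A.
Step 3: cheapest edge leaving the tree is C-G (9); add C.
Step 4: cheapest edge leaving the tree is E-F (10); add E.
Step 5: cheapest edge leaving the tree is B-E (2); add B.
Step 6: cheapest edge leaving the tree is D-E (4); add D.
Vertex order: F, G, A, C, E, B, D. The 6th vertex is B.

B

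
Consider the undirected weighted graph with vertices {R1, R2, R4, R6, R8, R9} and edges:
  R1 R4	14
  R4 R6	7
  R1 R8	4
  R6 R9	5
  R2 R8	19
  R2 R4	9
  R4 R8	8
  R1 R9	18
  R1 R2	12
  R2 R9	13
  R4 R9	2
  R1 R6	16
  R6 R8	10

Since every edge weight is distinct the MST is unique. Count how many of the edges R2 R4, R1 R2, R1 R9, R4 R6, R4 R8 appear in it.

2

Kruskal's algorithm — process edges by increasing weight (ties by edge label):
R4 R9 (2): add — endpoints in different components.
R1 R8 (4): add — endpoints in different components.
R6 R9 (5): add — endpoints in different components.
R4 R6 (7): skip — R6 and R4 already connected.
R4 R8 (8): add — endpoints in different components.
R2 R4 (9): add — endpoints in different components.
MST edge set: {R4 R9, R1 R8, R6 R9, R4 R8, R2 R4}.
Of the listed edges, {R2 R4, R4 R8} are in the MST → 2.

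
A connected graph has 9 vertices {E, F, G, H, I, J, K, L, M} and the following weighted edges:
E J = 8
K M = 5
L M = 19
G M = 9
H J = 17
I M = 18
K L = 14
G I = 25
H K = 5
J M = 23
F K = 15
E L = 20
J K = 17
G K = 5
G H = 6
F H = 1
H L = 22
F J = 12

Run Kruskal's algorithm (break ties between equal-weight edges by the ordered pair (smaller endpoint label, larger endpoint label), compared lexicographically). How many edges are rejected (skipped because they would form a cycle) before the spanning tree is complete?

Sort edges by weight, then run Kruskal:
F H (1): add — endpoints in different components.
G K (5): add — endpoints in different components.
H K (5): add — endpoints in different components.
K M (5): add — endpoints in different components.
G H (6): skip — G and H already connected.
E J (8): add — endpoints in different components.
G M (9): skip — G and M already connected.
F J (12): add — endpoints in different components.
K L (14): add — endpoints in different components.
F K (15): skip — F and K already connected.
H J (17): skip — H and J already connected.
J K (17): skip — J and K already connected.
I M (18): add — endpoints in different components.
Edges rejected before the tree was complete: 5.

5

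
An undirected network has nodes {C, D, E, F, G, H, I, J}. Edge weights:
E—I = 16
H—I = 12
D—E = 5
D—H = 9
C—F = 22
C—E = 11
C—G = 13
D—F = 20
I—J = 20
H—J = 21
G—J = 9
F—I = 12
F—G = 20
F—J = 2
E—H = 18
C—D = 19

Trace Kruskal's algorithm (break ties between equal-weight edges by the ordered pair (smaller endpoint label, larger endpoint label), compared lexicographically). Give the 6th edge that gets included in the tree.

F-I

Sort edges by weight, then run Kruskal:
F—J (2): add — endpoints in different components.
D—E (5): add — endpoints in different components.
D—H (9): add — endpoints in different components.
G—J (9): add — endpoints in different components.
C—E (11): add — endpoints in different components.
F—I (12): add — endpoints in different components.
H—I (12): add — endpoints in different components.
The 6th edge added is F—I.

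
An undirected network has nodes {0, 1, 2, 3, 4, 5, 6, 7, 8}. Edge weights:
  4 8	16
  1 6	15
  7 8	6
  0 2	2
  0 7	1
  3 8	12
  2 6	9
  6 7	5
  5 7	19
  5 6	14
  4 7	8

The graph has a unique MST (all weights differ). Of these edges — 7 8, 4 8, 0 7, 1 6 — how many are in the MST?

3

Kruskal's algorithm — process edges by increasing weight (ties by edge label):
0 7 (1): add — endpoints in different components.
0 2 (2): add — endpoints in different components.
6 7 (5): add — endpoints in different components.
7 8 (6): add — endpoints in different components.
4 7 (8): add — endpoints in different components.
2 6 (9): skip — 2 and 6 already connected.
3 8 (12): add — endpoints in different components.
5 6 (14): add — endpoints in different components.
1 6 (15): add — endpoints in different components.
MST edge set: {0 7, 0 2, 6 7, 7 8, 4 7, 3 8, 5 6, 1 6}.
Of the listed edges, {7 8, 0 7, 1 6} are in the MST → 3.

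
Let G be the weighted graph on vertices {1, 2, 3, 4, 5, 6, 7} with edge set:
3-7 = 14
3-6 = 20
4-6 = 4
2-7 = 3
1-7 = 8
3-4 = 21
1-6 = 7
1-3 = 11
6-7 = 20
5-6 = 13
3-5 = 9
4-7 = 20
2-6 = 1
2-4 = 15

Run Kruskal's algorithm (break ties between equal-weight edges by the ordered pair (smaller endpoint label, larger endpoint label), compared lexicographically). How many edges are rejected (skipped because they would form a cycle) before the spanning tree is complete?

Kruskal's algorithm — process edges by increasing weight (ties by edge label):
2-6 (1): add. Components now {1} {2,6} {3} {4} {5} {7}
2-7 (3): add. Components now {1} {2,6,7} {3} {4} {5}
4-6 (4): add. Components now {1} {2,4,6,7} {3} {5}
1-6 (7): add. Components now {1,2,4,6,7} {3} {5}
1-7 (8): skip — 1 and 7 already connected.
3-5 (9): add. Components now {1,2,4,6,7} {3,5}
1-3 (11): add. Components now {1,2,3,4,5,6,7}
Edges rejected before the tree was complete: 1.

1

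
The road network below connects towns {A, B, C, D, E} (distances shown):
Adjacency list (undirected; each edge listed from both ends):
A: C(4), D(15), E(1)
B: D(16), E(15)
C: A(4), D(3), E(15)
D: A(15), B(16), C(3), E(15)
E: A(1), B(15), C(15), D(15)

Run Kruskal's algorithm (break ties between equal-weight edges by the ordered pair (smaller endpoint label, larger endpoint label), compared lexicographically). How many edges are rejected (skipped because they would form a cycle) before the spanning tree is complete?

1

Sort edges by weight, then run Kruskal:
A E (1): add — endpoints in different components.
C D (3): add — endpoints in different components.
A C (4): add — endpoints in different components.
A D (15): skip — A and D already connected.
B E (15): add — endpoints in different components.
Edges rejected before the tree was complete: 1.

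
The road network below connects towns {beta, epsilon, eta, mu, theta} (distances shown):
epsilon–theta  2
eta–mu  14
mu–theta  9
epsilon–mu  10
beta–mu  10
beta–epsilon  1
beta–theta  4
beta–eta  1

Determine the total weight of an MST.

13

Grow the tree from epsilon using Prim:
Step 1: cheapest edge leaving the tree is beta–epsilon (1); add beta.
Step 2: cheapest edge leaving the tree is beta–eta (1); add eta.
Step 3: cheapest edge leaving the tree is epsilon–theta (2); add theta.
Step 4: cheapest edge leaving the tree is mu–theta (9); add mu.
MST edges: beta–epsilon, beta–eta, epsilon–theta, mu–theta; total weight 1+1+2+9 = 13.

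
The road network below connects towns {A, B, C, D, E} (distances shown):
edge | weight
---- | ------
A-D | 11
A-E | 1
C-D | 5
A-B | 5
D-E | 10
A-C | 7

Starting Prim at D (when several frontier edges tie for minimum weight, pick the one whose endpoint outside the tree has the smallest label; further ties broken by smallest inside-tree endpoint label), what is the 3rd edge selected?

A-E

Prim, starting at D.
Step 1: frontier [C-D 5, D-E 10, A-D 11] → take C-D (5); add C.
Step 2: frontier [A-C 7, D-E 10, A-D 11] → take A-C (7); add A.
Step 3: frontier [A-E 1, A-B 5, D-E 10] → take A-E (1); add E.
Step 4: frontier [A-B 5] → take A-B (5); add B.
The 3rd edge added is A-E.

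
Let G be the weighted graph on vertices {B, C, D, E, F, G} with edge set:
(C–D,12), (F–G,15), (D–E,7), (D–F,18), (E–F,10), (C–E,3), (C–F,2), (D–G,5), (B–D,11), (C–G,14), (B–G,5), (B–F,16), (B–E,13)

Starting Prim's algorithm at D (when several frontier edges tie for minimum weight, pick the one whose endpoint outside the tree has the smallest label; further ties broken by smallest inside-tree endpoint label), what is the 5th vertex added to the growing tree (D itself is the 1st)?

C

Prim, starting at D.
Step 1: cheapest edge leaving the tree is D–G (5); add G.
Step 2: cheapest edge leaving the tree is B–G (5); add B.
Step 3: cheapest edge leaving the tree is D–E (7); add E.
Step 4: cheapest edge leaving the tree is C–E (3); add C.
Step 5: cheapest edge leaving the tree is C–F (2); add F.
Vertex order: D, G, B, E, C, F. The 5th vertex is C.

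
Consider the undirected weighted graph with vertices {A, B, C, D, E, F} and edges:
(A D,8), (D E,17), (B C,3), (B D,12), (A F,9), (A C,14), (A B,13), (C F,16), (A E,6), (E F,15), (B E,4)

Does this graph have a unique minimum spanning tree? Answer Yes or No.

Yes

Kruskal: consider edges lightest-first.
B C (3): add. Components now {A} {B,C} {D} {E} {F}
B E (4): add. Components now {A} {B,C,E} {D} {F}
A E (6): add. Components now {A,B,C,E} {D} {F}
A D (8): add. Components now {A,B,C,D,E} {F}
A F (9): add. Components now {A,B,C,D,E,F}
Every non-tree edge has weight strictly greater than the heaviest edge on the tree path between its endpoints, so the MST is unique.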